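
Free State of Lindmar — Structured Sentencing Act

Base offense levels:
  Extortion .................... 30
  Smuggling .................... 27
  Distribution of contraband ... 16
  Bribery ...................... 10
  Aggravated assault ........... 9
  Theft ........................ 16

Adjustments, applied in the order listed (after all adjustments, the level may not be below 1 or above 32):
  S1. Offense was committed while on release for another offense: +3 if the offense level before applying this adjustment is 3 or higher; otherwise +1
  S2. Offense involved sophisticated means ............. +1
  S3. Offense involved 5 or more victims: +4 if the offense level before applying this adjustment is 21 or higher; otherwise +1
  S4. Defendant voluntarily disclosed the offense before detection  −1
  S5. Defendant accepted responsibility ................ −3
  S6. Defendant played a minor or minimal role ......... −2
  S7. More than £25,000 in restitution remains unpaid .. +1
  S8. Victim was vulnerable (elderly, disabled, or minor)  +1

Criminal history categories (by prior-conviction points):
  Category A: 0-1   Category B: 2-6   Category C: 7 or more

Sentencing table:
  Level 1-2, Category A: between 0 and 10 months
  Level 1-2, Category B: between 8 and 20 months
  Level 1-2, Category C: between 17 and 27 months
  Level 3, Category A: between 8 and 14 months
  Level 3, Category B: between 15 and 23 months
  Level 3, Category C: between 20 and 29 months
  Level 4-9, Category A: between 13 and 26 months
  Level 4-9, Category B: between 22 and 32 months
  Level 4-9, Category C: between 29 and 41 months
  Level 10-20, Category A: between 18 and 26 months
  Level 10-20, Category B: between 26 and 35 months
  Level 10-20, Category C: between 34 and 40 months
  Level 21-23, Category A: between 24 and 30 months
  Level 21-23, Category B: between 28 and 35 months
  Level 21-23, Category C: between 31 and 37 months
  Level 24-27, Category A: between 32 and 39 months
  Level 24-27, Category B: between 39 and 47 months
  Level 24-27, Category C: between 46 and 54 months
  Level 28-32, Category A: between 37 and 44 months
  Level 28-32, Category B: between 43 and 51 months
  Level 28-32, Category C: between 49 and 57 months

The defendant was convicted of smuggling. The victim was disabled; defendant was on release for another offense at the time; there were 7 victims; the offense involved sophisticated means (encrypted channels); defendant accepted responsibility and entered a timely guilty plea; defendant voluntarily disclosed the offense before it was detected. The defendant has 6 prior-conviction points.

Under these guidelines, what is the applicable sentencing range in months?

Base offense level for smuggling: 27.
S1 applies (level before this adjustment is 27 ≥ 3, so +3): 27 + 3 = 30.
S2 applies: 30 + 1 = 31.
S3 applies (level before this adjustment is 31 ≥ 21, so +4): 31 + 4 = 35.
S4 applies: 35 − 1 = 34.
S5 applies: 34 − 3 = 31.
S7 does not apply.
S8 applies: 31 + 1 = 32.
Final offense level: 32.
Criminal history: 6 prior points → Category B (2-6).
Level 32 falls in the 28-32 band.
Grid: Level 28-32 × Category B = 43-51 months.

43-51 months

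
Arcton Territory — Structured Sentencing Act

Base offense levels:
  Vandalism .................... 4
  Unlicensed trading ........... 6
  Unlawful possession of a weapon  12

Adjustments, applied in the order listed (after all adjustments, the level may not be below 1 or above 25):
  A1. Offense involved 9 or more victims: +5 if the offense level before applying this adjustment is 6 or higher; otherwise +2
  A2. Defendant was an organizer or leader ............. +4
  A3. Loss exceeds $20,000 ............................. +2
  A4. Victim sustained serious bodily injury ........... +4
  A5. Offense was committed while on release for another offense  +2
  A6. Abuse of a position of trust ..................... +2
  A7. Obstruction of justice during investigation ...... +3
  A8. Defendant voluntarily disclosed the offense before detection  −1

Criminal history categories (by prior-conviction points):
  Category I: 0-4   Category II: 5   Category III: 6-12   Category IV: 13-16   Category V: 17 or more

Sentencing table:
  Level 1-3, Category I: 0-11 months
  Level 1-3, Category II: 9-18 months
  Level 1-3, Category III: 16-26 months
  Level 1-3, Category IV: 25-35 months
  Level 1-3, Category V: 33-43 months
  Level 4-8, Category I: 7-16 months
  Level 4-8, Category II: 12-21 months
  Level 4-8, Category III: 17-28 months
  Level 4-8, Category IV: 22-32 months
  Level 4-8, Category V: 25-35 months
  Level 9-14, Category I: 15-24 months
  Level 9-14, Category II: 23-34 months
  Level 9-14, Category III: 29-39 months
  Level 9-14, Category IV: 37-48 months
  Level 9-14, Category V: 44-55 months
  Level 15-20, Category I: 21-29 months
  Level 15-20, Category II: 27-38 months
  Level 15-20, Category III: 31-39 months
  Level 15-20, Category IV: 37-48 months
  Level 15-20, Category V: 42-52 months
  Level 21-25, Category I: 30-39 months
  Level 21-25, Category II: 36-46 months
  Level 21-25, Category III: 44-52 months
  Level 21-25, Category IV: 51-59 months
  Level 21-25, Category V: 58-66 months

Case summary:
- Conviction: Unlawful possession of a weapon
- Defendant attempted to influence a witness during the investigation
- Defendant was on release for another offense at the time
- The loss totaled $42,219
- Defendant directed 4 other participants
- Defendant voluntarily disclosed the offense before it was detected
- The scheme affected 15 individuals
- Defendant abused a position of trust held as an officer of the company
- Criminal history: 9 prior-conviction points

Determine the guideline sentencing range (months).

Base offense level for unlawful possession of a weapon: 12.
A1 applies (level before this adjustment is 12 ≥ 6, so +5): 12 + 5 = 17.
A2 applies: 17 + 4 = 21.
A3 applies: 21 + 2 = 23.
A4 does not apply.
A5 applies: 23 + 2 = 25.
A6 applies: 25 + 2 = 27.
A7 applies: 27 + 3 = 30.
A8 applies: 30 − 1 = 29.
Level 29 exceeds the maximum of 25; capped at 25.
Final offense level: 25.
Criminal history: 9 prior points → Category III (6-12).
Level 25 falls in the 21-25 band.
Grid: Level 21-25 × Category III = 44-52 months.

44-52 months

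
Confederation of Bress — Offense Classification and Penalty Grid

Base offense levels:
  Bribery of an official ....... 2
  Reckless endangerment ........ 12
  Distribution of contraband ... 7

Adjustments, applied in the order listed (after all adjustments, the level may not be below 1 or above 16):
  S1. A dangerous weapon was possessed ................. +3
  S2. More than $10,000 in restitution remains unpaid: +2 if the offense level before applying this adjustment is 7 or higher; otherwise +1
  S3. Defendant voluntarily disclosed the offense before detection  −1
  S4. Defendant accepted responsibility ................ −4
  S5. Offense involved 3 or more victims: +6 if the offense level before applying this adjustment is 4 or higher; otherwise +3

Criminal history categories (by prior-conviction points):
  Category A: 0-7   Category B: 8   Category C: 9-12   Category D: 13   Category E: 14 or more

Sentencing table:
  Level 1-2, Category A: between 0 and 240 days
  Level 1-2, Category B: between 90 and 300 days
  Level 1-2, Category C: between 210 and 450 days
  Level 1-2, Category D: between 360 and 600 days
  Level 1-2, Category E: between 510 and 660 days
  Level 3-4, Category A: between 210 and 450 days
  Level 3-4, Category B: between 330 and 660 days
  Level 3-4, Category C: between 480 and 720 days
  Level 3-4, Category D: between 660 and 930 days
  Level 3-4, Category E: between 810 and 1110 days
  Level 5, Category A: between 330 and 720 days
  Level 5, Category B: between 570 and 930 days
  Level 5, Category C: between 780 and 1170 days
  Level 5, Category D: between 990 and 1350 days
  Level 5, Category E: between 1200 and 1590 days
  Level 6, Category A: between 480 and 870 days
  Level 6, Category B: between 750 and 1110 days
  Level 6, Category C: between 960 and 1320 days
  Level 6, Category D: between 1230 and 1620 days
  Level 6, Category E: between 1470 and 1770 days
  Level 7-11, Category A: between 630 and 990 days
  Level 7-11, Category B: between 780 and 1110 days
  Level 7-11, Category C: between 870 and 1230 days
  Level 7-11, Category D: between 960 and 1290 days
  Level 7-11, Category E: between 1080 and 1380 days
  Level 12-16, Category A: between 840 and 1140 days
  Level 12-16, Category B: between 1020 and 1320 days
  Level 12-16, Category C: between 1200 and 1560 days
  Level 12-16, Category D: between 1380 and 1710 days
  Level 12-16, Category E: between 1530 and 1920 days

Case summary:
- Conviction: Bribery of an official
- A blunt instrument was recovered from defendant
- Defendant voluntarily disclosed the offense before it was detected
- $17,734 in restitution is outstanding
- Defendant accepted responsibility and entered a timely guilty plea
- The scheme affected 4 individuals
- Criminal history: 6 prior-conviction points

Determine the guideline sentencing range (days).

210-450 days

Base offense level for bribery of an official: 2.
S1 applies: 2 + 3 = 5.
S2 applies (level before this adjustment is 5 < 7, so +1): 5 + 1 = 6.
S3 applies: 6 − 1 = 5.
S4 applies: 5 − 4 = 1.
S5 applies (level before this adjustment is 1 < 4, so +3): 1 + 3 = 4.
Final offense level: 4.
Criminal history: 6 prior points → Category A (0-7).
Level 4 falls in the 3-4 band.
Grid: Level 3-4 × Category A = 210-450 days.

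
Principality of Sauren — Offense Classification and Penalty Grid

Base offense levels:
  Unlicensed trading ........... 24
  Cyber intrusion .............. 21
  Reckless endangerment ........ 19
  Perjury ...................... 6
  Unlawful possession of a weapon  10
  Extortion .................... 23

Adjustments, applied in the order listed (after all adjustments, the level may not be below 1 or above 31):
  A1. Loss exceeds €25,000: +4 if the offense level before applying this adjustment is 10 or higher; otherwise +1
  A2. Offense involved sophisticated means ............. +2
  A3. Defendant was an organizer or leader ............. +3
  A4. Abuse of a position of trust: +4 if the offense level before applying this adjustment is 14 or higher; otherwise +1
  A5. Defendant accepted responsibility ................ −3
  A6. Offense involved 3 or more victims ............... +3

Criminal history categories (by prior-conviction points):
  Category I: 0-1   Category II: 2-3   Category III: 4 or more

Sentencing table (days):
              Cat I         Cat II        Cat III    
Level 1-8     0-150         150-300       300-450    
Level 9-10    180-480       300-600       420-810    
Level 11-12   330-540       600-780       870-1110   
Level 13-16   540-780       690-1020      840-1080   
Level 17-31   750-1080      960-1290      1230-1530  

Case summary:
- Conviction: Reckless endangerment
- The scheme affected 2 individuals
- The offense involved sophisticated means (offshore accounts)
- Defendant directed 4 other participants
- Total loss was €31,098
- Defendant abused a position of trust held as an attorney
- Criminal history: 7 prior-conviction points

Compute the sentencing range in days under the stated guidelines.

Base offense level for reckless endangerment: 19.
A1 applies (level before this adjustment is 19 ≥ 10, so +4): 19 + 4 = 23.
A2 applies: 23 + 2 = 25.
A3 applies: 25 + 3 = 28.
A4 applies (level before this adjustment is 28 ≥ 14, so +4): 28 + 4 = 32.
A6 does not apply.
Level 32 exceeds the maximum of 31; capped at 31.
Final offense level: 31.
Criminal history: 7 prior points → Category III (4+).
Level 31 falls in the 17-31 band.
Grid: Level 17-31 × Category III = 1230-1530 days.

1230-1530 days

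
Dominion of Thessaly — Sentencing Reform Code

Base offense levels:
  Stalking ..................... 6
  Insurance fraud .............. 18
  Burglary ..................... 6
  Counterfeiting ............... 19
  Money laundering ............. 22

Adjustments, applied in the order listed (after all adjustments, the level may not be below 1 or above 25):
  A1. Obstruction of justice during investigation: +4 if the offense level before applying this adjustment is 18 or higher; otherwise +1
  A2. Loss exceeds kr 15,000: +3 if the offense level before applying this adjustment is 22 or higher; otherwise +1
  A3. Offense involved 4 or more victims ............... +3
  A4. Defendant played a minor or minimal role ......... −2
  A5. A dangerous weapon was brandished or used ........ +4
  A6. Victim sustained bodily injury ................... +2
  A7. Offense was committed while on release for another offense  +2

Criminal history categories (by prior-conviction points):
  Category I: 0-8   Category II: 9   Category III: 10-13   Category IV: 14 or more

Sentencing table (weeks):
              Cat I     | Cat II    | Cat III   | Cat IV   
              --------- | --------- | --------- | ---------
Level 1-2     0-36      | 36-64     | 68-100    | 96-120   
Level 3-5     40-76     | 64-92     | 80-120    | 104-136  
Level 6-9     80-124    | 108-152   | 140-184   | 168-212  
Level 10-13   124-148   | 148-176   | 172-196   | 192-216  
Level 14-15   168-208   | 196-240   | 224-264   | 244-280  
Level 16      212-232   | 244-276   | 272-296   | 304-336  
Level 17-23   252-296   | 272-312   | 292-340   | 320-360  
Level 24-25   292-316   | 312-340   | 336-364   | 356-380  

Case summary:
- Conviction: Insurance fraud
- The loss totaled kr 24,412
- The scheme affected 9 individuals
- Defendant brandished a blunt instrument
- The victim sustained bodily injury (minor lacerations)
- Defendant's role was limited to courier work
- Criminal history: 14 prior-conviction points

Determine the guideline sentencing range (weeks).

356-380 weeks

Base offense level for insurance fraud: 18.
A2 applies (level before this adjustment is 18 < 22, so +1): 18 + 1 = 19.
A3 applies: 19 + 3 = 22.
A4 applies: 22 − 2 = 20.
A5 applies: 20 + 4 = 24.
A6 applies: 24 + 2 = 26.
Level 26 exceeds the maximum of 25; capped at 25.
Final offense level: 25.
Criminal history: 14 prior points → Category IV (14+).
Level 25 falls in the 24-25 band.
Grid: Level 24-25 × Category IV = 356-380 weeks.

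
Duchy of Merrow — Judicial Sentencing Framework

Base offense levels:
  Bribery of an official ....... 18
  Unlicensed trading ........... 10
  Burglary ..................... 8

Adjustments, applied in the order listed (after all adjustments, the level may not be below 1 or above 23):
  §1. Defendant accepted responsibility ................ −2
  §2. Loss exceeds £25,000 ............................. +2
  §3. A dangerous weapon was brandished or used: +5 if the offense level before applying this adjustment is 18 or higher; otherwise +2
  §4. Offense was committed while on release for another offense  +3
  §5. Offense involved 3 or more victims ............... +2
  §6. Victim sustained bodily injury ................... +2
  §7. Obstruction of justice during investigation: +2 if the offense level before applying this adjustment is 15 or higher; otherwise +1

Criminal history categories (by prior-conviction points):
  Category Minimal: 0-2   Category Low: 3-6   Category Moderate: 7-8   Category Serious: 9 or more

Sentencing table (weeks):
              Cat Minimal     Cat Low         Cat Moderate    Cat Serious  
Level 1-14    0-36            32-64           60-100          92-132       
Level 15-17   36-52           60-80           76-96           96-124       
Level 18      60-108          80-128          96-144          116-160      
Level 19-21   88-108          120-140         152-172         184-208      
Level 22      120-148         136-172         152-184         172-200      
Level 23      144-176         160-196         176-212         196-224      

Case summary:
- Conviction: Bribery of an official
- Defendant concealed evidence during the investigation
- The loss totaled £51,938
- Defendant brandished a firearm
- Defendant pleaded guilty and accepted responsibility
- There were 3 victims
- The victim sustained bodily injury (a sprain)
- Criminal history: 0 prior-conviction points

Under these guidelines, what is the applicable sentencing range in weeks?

144-176 weeks

Base offense level for bribery of an official: 18.
§1 applies: 18 − 2 = 16.
§2 applies: 16 + 2 = 18.
§3 applies (level before this adjustment is 18 ≥ 18, so +5): 18 + 5 = 23.
§5 applies: 23 + 2 = 25.
§6 applies: 25 + 2 = 27.
§7 applies (level before this adjustment is 27 ≥ 15, so +2): 27 + 2 = 29.
Level 29 exceeds the maximum of 23; capped at 23.
Final offense level: 23.
Criminal history: 0 prior points → Category Minimal (0-2).
Level 23 falls in the 23 band.
Grid: Level 23 × Category Minimal = 144-176 weeks.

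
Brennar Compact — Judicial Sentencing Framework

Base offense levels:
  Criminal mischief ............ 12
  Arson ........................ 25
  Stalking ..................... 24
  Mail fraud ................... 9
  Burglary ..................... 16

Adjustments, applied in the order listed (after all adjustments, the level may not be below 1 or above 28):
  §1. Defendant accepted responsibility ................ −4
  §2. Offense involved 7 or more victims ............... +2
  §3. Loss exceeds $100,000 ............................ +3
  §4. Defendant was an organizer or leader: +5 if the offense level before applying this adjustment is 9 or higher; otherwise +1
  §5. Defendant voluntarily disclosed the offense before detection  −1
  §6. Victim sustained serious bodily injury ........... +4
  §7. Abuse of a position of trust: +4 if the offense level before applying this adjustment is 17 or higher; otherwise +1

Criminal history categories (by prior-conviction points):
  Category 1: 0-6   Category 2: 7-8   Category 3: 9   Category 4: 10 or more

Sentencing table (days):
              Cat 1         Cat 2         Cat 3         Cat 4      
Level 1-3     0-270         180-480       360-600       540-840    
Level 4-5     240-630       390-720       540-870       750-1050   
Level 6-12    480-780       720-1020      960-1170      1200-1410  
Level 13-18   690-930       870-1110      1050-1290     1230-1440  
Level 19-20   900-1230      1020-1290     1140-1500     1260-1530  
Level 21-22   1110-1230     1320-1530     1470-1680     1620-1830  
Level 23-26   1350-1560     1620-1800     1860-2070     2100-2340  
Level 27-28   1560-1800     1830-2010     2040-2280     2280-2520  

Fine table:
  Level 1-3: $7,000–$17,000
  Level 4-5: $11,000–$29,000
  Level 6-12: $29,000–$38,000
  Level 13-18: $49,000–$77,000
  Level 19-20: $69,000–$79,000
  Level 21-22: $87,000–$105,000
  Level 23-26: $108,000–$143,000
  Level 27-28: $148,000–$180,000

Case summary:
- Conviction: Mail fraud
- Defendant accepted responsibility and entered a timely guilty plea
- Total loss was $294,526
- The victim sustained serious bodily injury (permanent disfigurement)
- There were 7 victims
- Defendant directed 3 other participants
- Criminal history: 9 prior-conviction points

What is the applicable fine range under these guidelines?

$69,000–$79,000

Base offense level for mail fraud: 9.
§1 applies: 9 − 4 = 5.
§2 applies: 5 + 2 = 7.
§3 applies: 7 + 3 = 10.
§4 applies (level before this adjustment is 10 ≥ 9, so +5): 10 + 5 = 15.
§5 does not apply.
§6 applies: 15 + 4 = 19.
Final offense level: 19.
Level 19 falls in the 19-20 band.
Fine table: Level 19-20 → $69,000–$79,000.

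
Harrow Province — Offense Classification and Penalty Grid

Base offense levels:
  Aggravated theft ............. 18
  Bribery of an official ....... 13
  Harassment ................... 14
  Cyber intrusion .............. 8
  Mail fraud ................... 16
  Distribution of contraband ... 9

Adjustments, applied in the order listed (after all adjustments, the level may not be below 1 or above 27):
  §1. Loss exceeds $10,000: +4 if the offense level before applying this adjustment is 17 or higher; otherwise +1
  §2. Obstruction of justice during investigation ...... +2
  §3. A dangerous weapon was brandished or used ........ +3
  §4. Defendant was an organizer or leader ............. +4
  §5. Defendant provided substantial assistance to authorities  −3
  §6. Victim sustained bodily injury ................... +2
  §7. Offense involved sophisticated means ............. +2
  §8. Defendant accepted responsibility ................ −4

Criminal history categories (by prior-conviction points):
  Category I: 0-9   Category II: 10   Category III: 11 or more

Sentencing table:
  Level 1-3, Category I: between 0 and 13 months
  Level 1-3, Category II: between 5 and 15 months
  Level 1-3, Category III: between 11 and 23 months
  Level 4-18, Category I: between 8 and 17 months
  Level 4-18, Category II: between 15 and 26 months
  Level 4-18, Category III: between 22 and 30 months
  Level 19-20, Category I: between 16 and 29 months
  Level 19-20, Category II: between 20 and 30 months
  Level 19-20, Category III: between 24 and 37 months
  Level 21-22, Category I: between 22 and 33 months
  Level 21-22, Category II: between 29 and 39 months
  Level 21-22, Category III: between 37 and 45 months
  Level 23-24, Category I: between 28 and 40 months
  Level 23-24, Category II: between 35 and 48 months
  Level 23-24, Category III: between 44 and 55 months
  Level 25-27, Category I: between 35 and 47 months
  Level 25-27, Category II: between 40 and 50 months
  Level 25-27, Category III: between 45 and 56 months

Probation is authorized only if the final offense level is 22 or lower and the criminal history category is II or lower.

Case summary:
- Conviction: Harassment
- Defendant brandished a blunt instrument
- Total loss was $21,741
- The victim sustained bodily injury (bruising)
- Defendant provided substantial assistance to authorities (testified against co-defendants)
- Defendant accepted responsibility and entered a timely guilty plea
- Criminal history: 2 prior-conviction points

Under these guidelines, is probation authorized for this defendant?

Base offense level for harassment: 14.
§1 applies (level before this adjustment is 14 < 17, so +1): 14 + 1 = 15.
§3 applies: 15 + 3 = 18.
§5 applies: 18 − 3 = 15.
§6 applies: 15 + 2 = 17.
§7 does not apply.
§8 applies: 17 − 4 = 13.
Final offense level: 13.
Criminal history: 2 prior points → Category I (0-9).
Level 13 falls in the 4-18 band.
Grid: Level 4-18 × Category I = 8-17 months.
Probation check: level 13 ≤ 22 and category I ≤ II → eligible.

Yes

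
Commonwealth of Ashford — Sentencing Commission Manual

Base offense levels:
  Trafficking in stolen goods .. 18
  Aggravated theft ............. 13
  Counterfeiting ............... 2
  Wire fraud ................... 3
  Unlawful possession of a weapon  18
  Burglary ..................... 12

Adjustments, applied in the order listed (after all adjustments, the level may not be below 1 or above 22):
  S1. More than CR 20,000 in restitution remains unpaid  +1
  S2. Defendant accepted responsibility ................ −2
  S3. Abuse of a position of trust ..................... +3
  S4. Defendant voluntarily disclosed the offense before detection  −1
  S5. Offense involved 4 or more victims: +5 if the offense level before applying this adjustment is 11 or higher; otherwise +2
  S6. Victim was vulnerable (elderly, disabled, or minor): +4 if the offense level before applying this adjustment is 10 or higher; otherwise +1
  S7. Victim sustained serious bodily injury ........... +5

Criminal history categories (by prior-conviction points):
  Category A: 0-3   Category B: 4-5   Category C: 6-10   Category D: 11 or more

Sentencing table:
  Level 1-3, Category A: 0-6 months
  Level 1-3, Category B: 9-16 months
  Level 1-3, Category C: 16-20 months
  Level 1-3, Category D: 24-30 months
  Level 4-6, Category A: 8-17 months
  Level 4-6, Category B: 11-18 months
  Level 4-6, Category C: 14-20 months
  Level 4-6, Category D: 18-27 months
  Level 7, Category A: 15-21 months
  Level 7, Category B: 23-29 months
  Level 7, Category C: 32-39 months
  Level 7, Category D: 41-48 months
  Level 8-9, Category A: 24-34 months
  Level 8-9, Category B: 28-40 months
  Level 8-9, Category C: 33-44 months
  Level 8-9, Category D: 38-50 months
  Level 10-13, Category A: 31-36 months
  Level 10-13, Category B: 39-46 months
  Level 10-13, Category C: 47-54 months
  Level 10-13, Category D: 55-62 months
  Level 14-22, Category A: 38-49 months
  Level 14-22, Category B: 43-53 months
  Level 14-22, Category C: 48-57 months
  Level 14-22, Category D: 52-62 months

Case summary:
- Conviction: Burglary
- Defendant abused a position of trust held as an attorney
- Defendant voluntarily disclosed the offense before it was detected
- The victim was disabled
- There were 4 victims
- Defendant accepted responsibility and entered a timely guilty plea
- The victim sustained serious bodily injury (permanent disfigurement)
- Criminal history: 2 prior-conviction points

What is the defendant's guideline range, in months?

Base offense level for burglary: 12.
S2 applies: 12 − 2 = 10.
S3 applies: 10 + 3 = 13.
S4 applies: 13 − 1 = 12.
S5 applies (level before this adjustment is 12 ≥ 11, so +5): 12 + 5 = 17.
S6 applies (level before this adjustment is 17 ≥ 10, so +4): 17 + 4 = 21.
S7 applies: 21 + 5 = 26.
Level 26 exceeds the maximum of 22; capped at 22.
Final offense level: 22.
Criminal history: 2 prior points → Category A (0-3).
Level 22 falls in the 14-22 band.
Grid: Level 14-22 × Category A = 38-49 months.

38-49 months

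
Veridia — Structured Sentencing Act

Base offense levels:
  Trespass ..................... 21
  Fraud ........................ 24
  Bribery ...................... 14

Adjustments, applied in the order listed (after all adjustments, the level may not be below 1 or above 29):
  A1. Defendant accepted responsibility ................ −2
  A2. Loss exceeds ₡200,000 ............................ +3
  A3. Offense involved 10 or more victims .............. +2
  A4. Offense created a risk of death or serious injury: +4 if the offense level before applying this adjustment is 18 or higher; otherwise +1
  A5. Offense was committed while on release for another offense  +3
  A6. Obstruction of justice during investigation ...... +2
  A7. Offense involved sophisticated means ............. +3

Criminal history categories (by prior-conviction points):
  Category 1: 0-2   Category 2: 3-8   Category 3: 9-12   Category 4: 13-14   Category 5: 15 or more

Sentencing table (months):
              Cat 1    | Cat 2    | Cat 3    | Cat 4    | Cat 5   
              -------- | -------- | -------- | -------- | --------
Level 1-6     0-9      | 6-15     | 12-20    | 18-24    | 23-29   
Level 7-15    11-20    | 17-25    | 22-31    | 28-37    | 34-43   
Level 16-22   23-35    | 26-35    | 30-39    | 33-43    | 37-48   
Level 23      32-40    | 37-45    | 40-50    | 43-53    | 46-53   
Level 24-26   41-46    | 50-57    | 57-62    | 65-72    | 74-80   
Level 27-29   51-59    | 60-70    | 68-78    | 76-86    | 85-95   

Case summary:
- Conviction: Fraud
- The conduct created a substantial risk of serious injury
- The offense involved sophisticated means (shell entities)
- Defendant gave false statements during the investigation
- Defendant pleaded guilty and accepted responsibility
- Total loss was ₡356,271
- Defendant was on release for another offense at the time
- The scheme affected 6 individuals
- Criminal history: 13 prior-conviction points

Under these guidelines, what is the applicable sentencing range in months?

Base offense level for fraud: 24.
A1 applies: 24 − 2 = 22.
A2 applies: 22 + 3 = 25.
A3 does not apply.
A4 applies (level before this adjustment is 25 ≥ 18, so +4): 25 + 4 = 29.
A5 applies: 29 + 3 = 32.
A6 applies: 32 + 2 = 34.
A7 applies: 34 + 3 = 37.
Level 37 exceeds the maximum of 29; capped at 29.
Final offense level: 29.
Criminal history: 13 prior points → Category 4 (13-14).
Level 29 falls in the 27-29 band.
Grid: Level 27-29 × Category 4 = 76-86 months.

76-86 months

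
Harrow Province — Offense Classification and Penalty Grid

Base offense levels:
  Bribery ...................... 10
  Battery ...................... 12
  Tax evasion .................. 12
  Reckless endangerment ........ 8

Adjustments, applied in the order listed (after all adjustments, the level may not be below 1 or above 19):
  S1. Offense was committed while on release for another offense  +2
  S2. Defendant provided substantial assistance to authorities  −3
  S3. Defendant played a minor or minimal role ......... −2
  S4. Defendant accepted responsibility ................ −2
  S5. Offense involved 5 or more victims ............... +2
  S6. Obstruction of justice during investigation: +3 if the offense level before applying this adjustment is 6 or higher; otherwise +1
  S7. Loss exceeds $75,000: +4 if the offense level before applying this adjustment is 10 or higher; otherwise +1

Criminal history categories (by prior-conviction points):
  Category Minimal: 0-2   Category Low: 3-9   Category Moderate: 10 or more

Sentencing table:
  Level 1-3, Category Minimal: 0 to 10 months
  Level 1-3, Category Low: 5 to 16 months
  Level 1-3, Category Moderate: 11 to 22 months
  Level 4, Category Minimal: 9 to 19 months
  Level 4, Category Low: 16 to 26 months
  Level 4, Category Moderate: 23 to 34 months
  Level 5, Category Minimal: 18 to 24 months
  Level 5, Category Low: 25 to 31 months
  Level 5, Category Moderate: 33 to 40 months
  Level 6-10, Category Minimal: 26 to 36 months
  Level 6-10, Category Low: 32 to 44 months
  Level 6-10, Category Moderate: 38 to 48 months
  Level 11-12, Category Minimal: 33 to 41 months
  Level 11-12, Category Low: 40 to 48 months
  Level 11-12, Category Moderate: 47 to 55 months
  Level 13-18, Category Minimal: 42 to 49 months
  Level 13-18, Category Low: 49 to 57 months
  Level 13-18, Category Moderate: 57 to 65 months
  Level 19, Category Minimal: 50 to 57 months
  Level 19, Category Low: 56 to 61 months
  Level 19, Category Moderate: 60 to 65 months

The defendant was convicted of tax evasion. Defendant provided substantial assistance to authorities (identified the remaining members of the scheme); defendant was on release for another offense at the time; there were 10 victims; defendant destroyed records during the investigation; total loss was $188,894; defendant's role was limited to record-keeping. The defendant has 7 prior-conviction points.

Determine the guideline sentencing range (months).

Base offense level for tax evasion: 12.
S1 applies: 12 + 2 = 14.
S2 applies: 14 − 3 = 11.
S3 applies: 11 − 2 = 9.
S5 applies: 9 + 2 = 11.
S6 applies (level before this adjustment is 11 ≥ 6, so +3): 11 + 3 = 14.
S7 applies (level before this adjustment is 14 ≥ 10, so +4): 14 + 4 = 18.
Final offense level: 18.
Criminal history: 7 prior points → Category Low (3-9).
Level 18 falls in the 13-18 band.
Grid: Level 13-18 × Category Low = 49-57 months.

49-57 months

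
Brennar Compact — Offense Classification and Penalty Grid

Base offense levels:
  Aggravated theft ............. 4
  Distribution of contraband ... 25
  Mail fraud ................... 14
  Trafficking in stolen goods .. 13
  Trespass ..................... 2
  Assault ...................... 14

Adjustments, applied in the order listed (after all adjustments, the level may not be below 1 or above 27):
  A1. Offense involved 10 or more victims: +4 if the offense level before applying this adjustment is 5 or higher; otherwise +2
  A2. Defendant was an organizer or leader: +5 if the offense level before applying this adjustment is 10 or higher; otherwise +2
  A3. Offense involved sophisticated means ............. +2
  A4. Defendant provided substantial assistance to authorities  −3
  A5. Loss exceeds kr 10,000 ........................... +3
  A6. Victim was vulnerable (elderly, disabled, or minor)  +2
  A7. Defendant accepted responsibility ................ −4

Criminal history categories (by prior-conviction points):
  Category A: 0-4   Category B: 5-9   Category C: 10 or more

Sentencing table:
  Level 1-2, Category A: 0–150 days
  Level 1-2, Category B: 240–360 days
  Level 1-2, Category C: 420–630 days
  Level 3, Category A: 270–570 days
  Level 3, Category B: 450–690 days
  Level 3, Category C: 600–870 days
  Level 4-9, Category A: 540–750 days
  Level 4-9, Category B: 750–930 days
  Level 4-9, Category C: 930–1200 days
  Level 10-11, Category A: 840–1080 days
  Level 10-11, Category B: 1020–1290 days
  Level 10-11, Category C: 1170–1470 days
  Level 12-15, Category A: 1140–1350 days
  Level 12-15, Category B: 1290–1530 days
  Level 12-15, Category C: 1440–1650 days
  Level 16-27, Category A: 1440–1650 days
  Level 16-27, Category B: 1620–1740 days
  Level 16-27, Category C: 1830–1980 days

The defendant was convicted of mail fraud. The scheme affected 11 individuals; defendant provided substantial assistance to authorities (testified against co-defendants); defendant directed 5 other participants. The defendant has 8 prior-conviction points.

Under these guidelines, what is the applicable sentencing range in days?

Base offense level for mail fraud: 14.
A1 applies (level before this adjustment is 14 ≥ 5, so +4): 14 + 4 = 18.
A2 applies (level before this adjustment is 18 ≥ 10, so +5): 18 + 5 = 23.
A3 does not apply.
A4 applies: 23 − 3 = 20.
Final offense level: 20.
Criminal history: 8 prior points → Category B (5-9).
Level 20 falls in the 16-27 band.
Grid: Level 16-27 × Category B = 1620-1740 days.

1620-1740 days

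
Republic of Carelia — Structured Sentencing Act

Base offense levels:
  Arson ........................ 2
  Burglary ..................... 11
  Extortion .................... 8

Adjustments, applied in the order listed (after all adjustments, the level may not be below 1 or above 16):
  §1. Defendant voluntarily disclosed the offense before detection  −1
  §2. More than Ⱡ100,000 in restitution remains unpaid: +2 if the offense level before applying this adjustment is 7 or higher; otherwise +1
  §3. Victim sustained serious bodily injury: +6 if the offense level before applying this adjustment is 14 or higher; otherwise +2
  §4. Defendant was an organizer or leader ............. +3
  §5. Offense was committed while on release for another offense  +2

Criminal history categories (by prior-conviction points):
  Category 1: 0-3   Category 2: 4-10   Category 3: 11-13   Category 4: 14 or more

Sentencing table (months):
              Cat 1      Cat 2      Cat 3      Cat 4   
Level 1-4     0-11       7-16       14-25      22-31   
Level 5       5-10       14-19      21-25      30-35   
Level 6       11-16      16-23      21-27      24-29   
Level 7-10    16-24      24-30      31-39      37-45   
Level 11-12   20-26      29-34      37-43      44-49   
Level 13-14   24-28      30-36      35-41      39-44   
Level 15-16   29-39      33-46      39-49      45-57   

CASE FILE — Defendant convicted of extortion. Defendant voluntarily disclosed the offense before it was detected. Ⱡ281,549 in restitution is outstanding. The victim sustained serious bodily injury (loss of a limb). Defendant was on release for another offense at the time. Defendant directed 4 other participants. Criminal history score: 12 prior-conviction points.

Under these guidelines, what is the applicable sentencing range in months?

Base offense level for extortion: 8.
§1 applies: 8 − 1 = 7.
§2 applies (level before this adjustment is 7 ≥ 7, so +2): 7 + 2 = 9.
§3 applies (level before this adjustment is 9 < 14, so +2): 9 + 2 = 11.
§4 applies: 11 + 3 = 14.
§5 applies: 14 + 2 = 16.
Final offense level: 16.
Criminal history: 12 prior points → Category 3 (11-13).
Level 16 falls in the 15-16 band.
Grid: Level 15-16 × Category 3 = 39-49 months.

39-49 months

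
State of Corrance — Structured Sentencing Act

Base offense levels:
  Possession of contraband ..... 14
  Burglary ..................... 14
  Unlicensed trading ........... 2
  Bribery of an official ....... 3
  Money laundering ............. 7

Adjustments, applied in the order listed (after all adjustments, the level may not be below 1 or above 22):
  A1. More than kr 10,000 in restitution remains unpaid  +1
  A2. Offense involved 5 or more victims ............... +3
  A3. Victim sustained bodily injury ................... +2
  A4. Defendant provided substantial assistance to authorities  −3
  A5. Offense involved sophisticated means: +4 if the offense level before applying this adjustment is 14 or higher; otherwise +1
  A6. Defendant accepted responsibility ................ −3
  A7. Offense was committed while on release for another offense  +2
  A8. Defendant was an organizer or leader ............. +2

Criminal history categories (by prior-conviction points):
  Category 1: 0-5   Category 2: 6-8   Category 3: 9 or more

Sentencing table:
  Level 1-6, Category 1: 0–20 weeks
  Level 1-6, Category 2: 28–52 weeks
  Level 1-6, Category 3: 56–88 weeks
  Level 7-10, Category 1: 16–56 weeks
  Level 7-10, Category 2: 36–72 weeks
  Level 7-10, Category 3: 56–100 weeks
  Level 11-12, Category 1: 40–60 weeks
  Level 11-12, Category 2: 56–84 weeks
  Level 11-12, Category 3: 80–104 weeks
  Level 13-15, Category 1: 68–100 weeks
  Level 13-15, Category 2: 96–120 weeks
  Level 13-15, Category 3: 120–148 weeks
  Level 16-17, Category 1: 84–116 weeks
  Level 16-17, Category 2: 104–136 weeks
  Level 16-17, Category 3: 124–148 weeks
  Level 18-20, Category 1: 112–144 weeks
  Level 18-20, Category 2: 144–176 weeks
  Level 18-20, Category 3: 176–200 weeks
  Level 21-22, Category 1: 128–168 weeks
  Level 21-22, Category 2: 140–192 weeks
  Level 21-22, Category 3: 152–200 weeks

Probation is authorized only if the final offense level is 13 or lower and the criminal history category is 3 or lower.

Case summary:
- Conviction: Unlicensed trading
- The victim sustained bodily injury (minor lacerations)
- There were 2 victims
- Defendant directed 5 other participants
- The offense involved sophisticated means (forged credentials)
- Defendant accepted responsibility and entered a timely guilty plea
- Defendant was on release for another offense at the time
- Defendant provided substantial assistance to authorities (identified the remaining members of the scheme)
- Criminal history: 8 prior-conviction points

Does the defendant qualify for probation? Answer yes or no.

Base offense level for unlicensed trading: 2.
A3 applies: 2 + 2 = 4.
A4 applies: 4 − 3 = 1.
A5 applies (level before this adjustment is 1 < 14, so +1): 1 + 1 = 2.
A6 applies: 2 − 3 = -1.
A7 applies: -1 + 2 = 1.
A8 applies: 1 + 2 = 3.
Final offense level: 3.
Criminal history: 8 prior points → Category 2 (6-8).
Level 3 falls in the 1-6 band.
Grid: Level 1-6 × Category 2 = 28-52 weeks.
Probation check: level 3 ≤ 13 and category 2 ≤ 3 → eligible.

Yes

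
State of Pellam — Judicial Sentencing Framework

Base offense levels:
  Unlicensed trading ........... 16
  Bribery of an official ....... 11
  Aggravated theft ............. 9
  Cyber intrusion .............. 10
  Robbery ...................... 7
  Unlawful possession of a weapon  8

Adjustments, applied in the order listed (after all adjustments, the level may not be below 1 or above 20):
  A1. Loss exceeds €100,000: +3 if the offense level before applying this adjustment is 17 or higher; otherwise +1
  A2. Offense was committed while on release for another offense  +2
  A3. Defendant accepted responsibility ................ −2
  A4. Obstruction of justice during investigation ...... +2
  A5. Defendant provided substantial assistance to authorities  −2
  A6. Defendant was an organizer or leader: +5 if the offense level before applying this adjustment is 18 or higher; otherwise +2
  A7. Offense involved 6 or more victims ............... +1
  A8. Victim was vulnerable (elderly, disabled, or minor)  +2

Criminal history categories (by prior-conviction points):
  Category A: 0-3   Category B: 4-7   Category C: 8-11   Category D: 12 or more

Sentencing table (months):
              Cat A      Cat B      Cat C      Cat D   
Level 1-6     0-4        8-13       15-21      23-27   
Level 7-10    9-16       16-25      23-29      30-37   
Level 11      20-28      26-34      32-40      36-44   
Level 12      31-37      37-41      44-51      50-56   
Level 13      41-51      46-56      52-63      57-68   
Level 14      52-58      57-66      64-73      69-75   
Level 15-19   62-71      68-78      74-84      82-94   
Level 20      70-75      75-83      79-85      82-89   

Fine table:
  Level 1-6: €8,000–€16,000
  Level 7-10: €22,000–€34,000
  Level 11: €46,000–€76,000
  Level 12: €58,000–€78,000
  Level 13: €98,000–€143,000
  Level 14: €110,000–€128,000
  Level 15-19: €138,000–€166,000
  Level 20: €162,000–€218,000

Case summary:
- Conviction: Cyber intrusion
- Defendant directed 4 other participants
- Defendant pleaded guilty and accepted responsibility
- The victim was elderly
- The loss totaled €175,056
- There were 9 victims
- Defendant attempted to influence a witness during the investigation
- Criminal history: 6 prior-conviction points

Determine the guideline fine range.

€138,000–€166,000

Base offense level for cyber intrusion: 10.
A1 applies (level before this adjustment is 10 < 17, so +1): 10 + 1 = 11.
A2 does not apply.
A3 applies: 11 − 2 = 9.
A4 applies: 9 + 2 = 11.
A6 applies (level before this adjustment is 11 < 18, so +2): 11 + 2 = 13.
A7 applies: 13 + 1 = 14.
A8 applies: 14 + 2 = 16.
Final offense level: 16.
Level 16 falls in the 15-19 band.
Fine table: Level 15-19 → €138,000–€166,000.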